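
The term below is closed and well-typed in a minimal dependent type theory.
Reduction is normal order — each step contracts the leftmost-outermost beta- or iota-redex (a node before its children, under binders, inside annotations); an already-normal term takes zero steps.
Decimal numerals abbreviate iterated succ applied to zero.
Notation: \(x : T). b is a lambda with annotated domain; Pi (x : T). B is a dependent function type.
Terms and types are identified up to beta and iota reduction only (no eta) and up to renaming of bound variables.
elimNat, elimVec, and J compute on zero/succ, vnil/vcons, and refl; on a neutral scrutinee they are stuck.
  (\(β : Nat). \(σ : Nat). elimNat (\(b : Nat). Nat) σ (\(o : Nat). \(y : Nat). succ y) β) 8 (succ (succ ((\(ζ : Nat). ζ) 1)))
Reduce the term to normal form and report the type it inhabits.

normal form:
  11
inferred type:
  Nat
observation: reduction starts at a beta-redex, and 28 normal-order steps reach the normal form.


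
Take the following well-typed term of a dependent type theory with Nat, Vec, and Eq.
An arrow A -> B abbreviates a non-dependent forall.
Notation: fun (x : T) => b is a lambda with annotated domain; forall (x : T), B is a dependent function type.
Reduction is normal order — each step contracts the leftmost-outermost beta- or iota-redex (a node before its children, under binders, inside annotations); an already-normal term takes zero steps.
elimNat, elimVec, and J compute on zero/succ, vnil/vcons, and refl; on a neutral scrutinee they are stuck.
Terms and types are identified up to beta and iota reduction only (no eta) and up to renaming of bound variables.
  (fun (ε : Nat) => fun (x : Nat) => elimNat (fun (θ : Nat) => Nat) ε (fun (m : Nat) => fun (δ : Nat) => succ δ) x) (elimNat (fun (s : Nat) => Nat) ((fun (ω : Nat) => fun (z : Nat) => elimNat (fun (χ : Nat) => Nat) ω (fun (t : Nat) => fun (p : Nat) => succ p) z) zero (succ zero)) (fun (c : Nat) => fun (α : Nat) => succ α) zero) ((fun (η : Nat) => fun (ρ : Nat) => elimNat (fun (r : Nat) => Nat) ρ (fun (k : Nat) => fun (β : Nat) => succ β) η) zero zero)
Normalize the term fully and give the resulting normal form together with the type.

reduced normal form:
  succ zero
type:
  Nat
observation: reduction starts at a beta-redex, and 13 normal-order steps reach the normal form.


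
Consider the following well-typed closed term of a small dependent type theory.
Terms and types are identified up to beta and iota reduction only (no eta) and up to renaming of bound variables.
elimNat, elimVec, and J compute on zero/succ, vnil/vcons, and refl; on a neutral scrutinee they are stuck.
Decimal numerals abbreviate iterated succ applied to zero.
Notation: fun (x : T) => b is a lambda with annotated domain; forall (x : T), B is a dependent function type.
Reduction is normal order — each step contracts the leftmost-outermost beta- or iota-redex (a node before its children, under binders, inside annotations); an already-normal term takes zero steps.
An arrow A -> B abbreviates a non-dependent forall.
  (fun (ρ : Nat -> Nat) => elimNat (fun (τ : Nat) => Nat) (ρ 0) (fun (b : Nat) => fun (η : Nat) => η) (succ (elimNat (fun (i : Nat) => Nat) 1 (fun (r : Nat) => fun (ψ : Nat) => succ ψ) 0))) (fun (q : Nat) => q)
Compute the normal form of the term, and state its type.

reduced normal form:
  0
inferred type:
  Nat


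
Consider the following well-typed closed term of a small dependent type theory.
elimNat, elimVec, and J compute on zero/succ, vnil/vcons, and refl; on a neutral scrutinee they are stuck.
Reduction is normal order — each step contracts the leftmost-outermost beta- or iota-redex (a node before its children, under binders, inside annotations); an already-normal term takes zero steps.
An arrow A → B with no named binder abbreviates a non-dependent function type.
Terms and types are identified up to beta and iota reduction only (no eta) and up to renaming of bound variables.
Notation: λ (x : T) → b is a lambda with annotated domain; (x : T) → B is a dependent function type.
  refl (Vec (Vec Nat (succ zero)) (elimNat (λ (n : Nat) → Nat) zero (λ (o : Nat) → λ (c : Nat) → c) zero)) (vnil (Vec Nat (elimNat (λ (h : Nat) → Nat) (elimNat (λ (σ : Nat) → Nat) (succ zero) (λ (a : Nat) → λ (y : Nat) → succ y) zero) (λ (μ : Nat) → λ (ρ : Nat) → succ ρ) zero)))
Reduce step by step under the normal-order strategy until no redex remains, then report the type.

normal-order reduction:
  refl (Vec (Vec Nat (succ zero)) (elimNat (λ (n : Nat) → Nat) zero (λ (o : Nat) → λ (c : Nat) → c) zero)) (vnil (Vec Nat (elimNat (λ (h : Nat) → Nat) (elimNat (λ (σ : Nat) → Nat) (succ zero) (λ (a : Nat) → λ (y : Nat) → succ y) zero) (λ (μ : Nat) → λ (ρ : Nat) → succ ρ) zero)))
  ~> refl (Vec (Vec Nat (succ zero)) zero) (vnil (Vec Nat (elimNat (λ (n : Nat) → Nat) (elimNat (λ (o : Nat) → Nat) (succ zero) (λ (c : Nat) → λ (h : Nat) → succ h) zero) (λ (σ : Nat) → λ (a : Nat) → succ a) zero)))
  ~> refl (Vec (Vec Nat (succ zero)) zero) (vnil (Vec Nat (elimNat (λ (n : Nat) → Nat) (succ zero) (λ (o : Nat) → λ (c : Nat) → succ c) zero)))
  ~> refl (Vec (Vec Nat (succ zero)) zero) (vnil (Vec Nat (succ zero)))
type:
  Eq (Vec (Vec Nat (succ zero)) zero) (vnil (Vec Nat (succ zero))) (vnil (Vec Nat (succ zero)))


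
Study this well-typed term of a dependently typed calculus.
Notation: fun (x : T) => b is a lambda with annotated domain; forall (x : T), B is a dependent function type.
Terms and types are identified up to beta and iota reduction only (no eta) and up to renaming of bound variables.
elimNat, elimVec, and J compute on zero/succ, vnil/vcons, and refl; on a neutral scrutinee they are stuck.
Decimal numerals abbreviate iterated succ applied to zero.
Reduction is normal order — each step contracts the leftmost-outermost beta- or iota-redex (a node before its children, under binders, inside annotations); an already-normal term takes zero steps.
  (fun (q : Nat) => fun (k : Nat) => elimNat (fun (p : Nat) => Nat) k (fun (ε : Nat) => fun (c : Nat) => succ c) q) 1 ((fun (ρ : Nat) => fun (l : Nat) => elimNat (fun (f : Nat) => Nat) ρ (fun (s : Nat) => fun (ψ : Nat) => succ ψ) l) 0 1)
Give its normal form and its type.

reduced normal form:
  2
type:
  Nat
observation: 12 normal-order steps separate the term from its normal form.


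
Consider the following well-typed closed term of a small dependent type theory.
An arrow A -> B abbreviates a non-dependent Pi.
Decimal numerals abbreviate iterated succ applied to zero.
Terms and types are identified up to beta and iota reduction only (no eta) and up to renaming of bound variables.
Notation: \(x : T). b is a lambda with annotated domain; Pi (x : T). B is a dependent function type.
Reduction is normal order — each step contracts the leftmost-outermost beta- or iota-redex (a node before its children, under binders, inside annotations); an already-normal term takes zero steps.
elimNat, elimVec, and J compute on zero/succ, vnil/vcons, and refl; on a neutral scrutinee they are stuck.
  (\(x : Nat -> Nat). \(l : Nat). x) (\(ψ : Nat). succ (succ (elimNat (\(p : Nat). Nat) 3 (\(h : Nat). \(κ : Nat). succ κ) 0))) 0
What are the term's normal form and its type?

resulting normal form:
  \(x : Nat). 5
the term's type:
  Nat -> Nat
observation: 3 normal-order steps normalize the term, beginning with a beta-redex.


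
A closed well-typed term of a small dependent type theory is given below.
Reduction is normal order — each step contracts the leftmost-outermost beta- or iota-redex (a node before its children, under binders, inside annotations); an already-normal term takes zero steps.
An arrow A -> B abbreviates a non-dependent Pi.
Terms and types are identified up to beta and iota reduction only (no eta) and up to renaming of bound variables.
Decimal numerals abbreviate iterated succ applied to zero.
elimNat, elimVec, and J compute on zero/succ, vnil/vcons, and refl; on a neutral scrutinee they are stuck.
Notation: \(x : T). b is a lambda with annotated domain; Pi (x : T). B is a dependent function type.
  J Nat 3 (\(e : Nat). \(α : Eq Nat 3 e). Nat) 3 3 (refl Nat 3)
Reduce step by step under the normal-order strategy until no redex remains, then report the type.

reduction (normal order):
  J Nat 3 (\(e : Nat). \(α : Eq Nat 3 e). Nat) 3 3 (refl Nat 3)
  ~> 3
type:
  Nat


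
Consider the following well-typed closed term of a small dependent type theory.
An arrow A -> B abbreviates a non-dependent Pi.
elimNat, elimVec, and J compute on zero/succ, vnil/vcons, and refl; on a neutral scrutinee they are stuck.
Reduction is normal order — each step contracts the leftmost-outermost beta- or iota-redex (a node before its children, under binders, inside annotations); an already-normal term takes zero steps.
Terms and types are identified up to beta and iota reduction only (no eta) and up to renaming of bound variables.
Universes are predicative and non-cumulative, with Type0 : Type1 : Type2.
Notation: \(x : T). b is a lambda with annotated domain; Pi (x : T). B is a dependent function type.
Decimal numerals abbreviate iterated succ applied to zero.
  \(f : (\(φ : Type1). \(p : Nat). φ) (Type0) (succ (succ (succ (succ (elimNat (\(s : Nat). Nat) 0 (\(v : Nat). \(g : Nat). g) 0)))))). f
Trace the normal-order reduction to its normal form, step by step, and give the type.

normal-order reduction sequence:
  \(f : (\(φ : Type1). \(p : Nat). φ) (Type0) (succ (succ (succ (succ (elimNat (\(s : Nat). Nat) 0 (\(v : Nat). \(g : Nat). g) 0)))))). f
  ~> \(f : (\(φ : Nat). Type0) (succ (succ (succ (succ (elimNat (\(p : Nat). Nat) 0 (\(s : Nat). \(v : Nat). v) 0)))))). f
  ~> \(f : Type0). f
the term's type:
  Type0 -> Type0


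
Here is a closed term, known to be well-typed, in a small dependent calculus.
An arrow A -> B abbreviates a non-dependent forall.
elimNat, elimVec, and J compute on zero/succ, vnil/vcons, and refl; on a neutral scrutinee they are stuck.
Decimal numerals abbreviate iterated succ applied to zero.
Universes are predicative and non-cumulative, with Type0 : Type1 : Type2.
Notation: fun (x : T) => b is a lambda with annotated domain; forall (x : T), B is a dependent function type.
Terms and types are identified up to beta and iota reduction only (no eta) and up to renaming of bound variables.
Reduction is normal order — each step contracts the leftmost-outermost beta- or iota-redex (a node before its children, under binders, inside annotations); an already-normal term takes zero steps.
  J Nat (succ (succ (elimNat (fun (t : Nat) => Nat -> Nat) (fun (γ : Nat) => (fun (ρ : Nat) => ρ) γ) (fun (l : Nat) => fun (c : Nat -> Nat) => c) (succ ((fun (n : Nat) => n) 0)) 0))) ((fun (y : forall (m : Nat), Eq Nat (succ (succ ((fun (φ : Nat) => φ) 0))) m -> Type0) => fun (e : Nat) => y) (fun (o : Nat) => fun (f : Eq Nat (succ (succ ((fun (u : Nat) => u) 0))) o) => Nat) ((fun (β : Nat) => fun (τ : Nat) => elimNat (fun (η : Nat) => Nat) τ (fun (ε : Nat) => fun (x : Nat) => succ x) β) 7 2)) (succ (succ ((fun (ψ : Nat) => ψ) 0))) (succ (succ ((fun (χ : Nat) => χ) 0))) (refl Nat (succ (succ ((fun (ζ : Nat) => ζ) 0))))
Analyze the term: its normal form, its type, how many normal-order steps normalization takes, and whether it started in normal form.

normal form:
  2
type:
  Nat
normal-order step count: 2
already normal: no
first redex: a J iota-redex


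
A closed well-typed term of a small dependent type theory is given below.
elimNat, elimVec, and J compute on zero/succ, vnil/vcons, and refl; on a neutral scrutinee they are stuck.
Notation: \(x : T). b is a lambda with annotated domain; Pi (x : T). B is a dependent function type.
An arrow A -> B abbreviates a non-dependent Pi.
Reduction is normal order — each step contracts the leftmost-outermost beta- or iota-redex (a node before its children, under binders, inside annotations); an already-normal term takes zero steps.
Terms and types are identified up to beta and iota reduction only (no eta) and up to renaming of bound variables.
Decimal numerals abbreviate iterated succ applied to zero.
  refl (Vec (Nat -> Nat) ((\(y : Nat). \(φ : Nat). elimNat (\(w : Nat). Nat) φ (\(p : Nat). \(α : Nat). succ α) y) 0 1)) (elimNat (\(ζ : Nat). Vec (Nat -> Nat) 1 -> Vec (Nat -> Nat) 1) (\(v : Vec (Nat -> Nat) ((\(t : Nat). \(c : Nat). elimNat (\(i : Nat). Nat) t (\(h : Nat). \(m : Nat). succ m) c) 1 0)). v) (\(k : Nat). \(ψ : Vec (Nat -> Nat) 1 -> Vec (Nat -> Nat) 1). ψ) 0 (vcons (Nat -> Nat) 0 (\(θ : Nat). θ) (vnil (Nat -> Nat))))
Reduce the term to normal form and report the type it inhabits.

resulting normal form:
  refl (Vec (Nat -> Nat) 1) (vcons (Nat -> Nat) 0 (\(y : Nat). y) (vnil (Nat -> Nat)))
the term's type:
  Eq (Vec (Nat -> Nat) 1) (vcons (Nat -> Nat) 0 (\(y : Nat). y) (vnil (Nat -> Nat))) (vcons (Nat -> Nat) 0 (\(φ : Nat). φ) (vnil (Nat -> Nat)))
observation: the first redex contracted is a beta-redex; the normal form is reached in 5 normal-order steps.


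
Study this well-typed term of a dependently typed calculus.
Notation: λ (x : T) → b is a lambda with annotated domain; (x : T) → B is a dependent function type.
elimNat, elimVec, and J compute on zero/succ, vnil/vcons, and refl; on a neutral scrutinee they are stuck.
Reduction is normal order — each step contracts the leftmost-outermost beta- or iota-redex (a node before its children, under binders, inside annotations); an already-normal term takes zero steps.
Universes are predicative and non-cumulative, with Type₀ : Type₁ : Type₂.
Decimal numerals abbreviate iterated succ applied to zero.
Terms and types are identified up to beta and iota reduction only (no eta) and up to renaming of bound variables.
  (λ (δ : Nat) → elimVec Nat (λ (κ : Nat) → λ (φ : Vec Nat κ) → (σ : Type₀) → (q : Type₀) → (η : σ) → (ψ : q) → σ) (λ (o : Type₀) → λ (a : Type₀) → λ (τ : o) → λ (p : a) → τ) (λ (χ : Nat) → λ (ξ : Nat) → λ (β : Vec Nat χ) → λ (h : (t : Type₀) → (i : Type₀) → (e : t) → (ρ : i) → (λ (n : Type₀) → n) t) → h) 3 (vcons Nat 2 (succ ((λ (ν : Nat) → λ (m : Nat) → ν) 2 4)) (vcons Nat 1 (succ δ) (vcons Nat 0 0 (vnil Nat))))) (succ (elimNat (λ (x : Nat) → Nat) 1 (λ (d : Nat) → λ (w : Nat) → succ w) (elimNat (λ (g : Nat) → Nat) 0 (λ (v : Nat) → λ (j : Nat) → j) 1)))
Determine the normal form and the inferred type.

resulting normal form:
  λ (δ : Type₀) → λ (κ : Type₀) → λ (φ : δ) → λ (σ : κ) → φ
inferred type:
  (δ : Type₀) → (κ : Type₀) → (φ : δ) → (σ : κ) → δ
observation: 17 normal-order steps normalize the term, beginning with a beta-redex.


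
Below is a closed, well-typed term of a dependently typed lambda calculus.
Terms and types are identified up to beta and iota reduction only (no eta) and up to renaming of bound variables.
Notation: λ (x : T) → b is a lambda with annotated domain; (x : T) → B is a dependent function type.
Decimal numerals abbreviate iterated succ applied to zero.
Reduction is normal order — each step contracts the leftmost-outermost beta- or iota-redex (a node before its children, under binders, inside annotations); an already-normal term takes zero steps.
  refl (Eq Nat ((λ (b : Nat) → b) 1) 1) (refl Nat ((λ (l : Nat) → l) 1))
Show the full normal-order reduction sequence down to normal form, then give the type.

normal-order reduction sequence:
  refl (Eq Nat ((λ (b : Nat) → b) 1) 1) (refl Nat ((λ (l : Nat) → l) 1))
  ~> refl (Eq Nat 1 1) (refl Nat ((λ (b : Nat) → b) 1))
  ~> refl (Eq Nat 1 1) (refl Nat 1)
type:
  Eq (Eq Nat 1 1) (refl Nat 1) (refl Nat 1)


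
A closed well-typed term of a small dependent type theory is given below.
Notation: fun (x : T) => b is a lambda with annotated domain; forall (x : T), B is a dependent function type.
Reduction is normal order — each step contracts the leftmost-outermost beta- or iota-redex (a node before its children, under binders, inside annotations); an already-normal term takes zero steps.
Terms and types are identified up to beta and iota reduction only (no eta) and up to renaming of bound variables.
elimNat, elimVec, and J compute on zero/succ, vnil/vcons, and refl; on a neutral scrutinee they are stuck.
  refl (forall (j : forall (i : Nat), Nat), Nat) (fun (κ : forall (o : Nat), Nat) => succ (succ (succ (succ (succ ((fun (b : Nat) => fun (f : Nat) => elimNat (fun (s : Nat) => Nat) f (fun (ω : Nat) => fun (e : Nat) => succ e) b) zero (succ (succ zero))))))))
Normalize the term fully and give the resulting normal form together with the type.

normal form:
  refl (forall (j : forall (i : Nat), Nat), Nat) (fun (κ : forall (o : Nat), Nat) => succ (succ (succ (succ (succ (succ (succ zero)))))))
inferred type:
  Eq (forall (j : forall (i : Nat), Nat), Nat) (fun (κ : forall (o : Nat), Nat) => succ (succ (succ (succ (succ (succ (succ zero))))))) (fun (b : forall (f : Nat), Nat) => succ (succ (succ (succ (succ (succ (succ zero)))))))
observation: the leftmost-outermost redex is a beta-redex, and normalization takes 3 steps.


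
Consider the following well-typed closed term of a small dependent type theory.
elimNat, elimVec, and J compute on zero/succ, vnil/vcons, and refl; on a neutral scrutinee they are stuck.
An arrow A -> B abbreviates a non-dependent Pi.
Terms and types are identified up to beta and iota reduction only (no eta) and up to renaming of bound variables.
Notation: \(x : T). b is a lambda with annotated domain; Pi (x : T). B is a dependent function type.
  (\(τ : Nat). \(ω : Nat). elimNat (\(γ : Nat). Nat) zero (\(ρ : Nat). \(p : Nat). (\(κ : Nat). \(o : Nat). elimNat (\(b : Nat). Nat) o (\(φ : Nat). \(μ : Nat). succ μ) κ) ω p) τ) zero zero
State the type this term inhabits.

type:
  Nat


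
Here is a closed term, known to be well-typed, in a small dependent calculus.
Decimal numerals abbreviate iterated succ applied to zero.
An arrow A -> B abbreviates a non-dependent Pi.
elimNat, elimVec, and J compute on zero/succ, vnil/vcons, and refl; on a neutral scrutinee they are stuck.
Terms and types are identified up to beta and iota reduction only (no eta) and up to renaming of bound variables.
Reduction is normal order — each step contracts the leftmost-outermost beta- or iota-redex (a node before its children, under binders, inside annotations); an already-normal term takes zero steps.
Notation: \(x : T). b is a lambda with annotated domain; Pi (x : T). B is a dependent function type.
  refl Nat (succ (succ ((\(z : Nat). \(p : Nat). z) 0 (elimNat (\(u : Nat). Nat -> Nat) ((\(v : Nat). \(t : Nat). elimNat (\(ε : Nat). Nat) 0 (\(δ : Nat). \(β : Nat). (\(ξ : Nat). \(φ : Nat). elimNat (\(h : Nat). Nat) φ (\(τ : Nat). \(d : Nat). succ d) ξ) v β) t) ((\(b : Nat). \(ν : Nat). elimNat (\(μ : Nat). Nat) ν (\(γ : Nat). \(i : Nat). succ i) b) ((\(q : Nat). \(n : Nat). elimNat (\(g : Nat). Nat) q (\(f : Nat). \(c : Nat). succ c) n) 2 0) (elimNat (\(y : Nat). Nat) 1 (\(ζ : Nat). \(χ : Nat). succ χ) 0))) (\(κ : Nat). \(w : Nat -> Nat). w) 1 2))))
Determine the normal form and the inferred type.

normal form:
  refl Nat 2
the term's type:
  Eq Nat 2 2
observation: 2 normal-order steps separate the term from its normal form.


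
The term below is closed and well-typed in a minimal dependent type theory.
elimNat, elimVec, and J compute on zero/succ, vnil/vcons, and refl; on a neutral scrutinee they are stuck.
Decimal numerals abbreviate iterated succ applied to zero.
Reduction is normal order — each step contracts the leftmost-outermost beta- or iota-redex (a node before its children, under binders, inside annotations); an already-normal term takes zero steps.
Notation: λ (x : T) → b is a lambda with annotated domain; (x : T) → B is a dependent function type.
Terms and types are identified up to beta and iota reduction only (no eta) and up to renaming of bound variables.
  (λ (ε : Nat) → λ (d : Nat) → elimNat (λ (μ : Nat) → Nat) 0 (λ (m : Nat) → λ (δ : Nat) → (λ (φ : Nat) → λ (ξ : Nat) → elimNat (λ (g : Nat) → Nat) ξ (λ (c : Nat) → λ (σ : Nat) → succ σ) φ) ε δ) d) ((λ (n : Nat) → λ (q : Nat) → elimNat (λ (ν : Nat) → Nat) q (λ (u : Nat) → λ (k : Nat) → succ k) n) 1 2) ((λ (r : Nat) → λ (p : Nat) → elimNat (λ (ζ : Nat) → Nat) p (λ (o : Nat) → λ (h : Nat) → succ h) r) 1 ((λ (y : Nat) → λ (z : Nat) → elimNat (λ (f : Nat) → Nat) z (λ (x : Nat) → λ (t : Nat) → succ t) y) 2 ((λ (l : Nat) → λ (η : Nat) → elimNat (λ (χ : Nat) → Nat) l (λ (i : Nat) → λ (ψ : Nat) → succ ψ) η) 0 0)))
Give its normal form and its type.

reduced normal form:
  9
the term's type:
  Nat


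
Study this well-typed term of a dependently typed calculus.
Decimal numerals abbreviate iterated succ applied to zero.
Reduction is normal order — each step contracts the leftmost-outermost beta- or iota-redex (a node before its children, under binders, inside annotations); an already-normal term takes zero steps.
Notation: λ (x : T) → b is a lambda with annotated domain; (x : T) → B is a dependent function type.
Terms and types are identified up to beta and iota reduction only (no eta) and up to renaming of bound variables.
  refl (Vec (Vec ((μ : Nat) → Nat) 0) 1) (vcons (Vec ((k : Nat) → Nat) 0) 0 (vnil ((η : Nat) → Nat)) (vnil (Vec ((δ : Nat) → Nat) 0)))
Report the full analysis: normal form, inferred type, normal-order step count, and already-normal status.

resulting normal form:
  refl (Vec (Vec ((μ : Nat) → Nat) 0) 1) (vcons (Vec ((k : Nat) → Nat) 0) 0 (vnil ((η : Nat) → Nat)) (vnil (Vec ((δ : Nat) → Nat) 0)))
type:
  Eq (Vec (Vec ((μ : Nat) → Nat) 0) 1) (vcons (Vec ((k : Nat) → Nat) 0) 0 (vnil ((η : Nat) → Nat)) (vnil (Vec ((δ : Nat) → Nat) 0))) (vcons (Vec ((c : Nat) → Nat) 0) 0 (vnil ((γ : Nat) → Nat)) (vnil (Vec ((v : Nat) → Nat) 0)))
normal-order step count: 0
already normal: yes


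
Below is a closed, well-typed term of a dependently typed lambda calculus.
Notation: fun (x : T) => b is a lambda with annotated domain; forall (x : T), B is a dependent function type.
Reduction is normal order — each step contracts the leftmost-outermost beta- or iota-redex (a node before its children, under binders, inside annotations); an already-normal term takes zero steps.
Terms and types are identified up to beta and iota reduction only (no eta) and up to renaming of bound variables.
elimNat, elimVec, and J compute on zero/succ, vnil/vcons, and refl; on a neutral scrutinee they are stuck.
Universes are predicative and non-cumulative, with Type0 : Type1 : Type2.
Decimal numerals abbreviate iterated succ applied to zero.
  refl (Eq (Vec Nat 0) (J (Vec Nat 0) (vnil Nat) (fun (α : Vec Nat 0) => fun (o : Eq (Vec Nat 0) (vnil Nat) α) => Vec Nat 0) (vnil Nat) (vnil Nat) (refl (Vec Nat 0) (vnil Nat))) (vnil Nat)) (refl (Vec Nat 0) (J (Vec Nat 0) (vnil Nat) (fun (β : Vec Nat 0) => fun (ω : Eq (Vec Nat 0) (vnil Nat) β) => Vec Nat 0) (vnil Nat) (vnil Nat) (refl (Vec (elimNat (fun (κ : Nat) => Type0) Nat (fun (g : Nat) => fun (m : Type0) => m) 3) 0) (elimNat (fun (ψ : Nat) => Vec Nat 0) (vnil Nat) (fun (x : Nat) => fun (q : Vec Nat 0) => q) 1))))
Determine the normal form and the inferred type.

reduced normal form:
  refl (Eq (Vec Nat 0) (vnil Nat) (vnil Nat)) (refl (Vec Nat 0) (vnil Nat))
the term's type:
  Eq (Eq (Vec Nat 0) (vnil Nat) (vnil Nat)) (refl (Vec Nat 0) (vnil Nat)) (refl (Vec Nat 0) (vnil Nat))


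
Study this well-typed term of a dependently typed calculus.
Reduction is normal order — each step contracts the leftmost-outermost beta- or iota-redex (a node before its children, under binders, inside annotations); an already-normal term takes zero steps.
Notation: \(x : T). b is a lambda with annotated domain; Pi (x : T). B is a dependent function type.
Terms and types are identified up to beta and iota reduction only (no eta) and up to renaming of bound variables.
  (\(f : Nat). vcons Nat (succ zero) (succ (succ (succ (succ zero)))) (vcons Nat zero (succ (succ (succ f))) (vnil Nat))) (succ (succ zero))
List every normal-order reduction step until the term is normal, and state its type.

normal-order reduction sequence:
  (\(f : Nat). vcons Nat (succ zero) (succ (succ (succ (succ zero)))) (vcons Nat zero (succ (succ (succ f))) (vnil Nat))) (succ (succ zero))
  ~> vcons Nat (succ zero) (succ (succ (succ (succ zero)))) (vcons Nat zero (succ (succ (succ (succ (succ zero))))) (vnil Nat))
the term's type:
  Vec Nat (succ (succ zero))


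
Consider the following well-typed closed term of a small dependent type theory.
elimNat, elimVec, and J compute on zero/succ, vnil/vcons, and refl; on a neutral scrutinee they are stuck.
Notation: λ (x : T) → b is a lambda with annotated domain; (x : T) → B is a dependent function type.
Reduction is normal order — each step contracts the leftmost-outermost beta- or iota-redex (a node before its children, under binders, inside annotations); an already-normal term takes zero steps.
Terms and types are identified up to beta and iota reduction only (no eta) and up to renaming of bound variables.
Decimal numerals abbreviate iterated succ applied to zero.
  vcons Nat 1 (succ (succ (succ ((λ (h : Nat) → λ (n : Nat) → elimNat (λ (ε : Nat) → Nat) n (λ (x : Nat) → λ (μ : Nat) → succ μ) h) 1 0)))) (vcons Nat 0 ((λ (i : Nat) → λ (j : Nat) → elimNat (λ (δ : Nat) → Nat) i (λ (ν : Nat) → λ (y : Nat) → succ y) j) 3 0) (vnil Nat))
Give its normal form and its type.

resulting normal form:
  vcons Nat 1 4 (vcons Nat 0 3 (vnil Nat))
inferred type:
  Vec Nat 2
observation: 9 normal-order steps normalize the term, beginning with a beta-redex.


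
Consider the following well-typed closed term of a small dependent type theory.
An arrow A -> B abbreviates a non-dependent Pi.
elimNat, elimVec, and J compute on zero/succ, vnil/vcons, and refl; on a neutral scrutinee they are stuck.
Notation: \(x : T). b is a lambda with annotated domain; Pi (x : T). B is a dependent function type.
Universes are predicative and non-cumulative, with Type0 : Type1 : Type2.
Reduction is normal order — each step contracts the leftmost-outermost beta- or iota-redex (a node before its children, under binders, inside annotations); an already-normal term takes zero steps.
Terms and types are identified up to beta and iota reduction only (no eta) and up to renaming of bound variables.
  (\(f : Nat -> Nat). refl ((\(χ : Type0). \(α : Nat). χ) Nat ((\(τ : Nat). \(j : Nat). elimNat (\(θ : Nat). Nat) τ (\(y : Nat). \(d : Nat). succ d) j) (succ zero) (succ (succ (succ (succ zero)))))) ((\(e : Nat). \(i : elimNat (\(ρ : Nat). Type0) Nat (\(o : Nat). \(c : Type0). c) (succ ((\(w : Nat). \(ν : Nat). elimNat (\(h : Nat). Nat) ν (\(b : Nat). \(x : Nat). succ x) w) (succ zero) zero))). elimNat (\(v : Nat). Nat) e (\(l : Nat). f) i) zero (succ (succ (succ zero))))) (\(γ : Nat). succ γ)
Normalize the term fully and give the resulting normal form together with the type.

resulting normal form:
  refl Nat (succ (succ (succ zero)))
inferred type:
  Eq Nat (succ (succ (succ zero))) (succ (succ (succ zero)))


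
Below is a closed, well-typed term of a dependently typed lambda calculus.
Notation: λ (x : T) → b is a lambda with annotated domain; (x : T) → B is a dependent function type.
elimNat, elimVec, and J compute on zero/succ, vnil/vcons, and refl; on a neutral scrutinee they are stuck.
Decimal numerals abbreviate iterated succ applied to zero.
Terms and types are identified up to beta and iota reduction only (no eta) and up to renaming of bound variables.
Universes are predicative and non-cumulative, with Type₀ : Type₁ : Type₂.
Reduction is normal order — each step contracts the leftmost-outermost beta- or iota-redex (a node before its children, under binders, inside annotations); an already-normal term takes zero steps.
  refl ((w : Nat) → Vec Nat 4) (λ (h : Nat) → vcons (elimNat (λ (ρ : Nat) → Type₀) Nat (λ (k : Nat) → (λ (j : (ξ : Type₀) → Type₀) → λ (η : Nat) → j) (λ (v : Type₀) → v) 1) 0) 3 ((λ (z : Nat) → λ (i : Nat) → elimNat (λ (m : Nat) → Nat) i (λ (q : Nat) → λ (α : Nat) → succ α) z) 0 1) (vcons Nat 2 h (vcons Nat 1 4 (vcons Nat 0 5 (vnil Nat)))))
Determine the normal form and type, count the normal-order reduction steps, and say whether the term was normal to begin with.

reduced normal form:
  refl ((w : Nat) → Vec Nat 4) (λ (h : Nat) → vcons Nat 3 1 (vcons Nat 2 h (vcons Nat 1 4 (vcons Nat 0 5 (vnil Nat)))))
the term's type:
  Eq ((w : Nat) → Vec Nat 4) (λ (h : Nat) → vcons Nat 3 1 (vcons Nat 2 h (vcons Nat 1 4 (vcons Nat 0 5 (vnil Nat))))) (λ (ρ : Nat) → vcons Nat 3 1 (vcons Nat 2 ρ (vcons Nat 1 4 (vcons Nat 0 5 (vnil Nat)))))
normal-order step count: 4
started in normal form: no
first contracted redex: an elimNat iota-redex


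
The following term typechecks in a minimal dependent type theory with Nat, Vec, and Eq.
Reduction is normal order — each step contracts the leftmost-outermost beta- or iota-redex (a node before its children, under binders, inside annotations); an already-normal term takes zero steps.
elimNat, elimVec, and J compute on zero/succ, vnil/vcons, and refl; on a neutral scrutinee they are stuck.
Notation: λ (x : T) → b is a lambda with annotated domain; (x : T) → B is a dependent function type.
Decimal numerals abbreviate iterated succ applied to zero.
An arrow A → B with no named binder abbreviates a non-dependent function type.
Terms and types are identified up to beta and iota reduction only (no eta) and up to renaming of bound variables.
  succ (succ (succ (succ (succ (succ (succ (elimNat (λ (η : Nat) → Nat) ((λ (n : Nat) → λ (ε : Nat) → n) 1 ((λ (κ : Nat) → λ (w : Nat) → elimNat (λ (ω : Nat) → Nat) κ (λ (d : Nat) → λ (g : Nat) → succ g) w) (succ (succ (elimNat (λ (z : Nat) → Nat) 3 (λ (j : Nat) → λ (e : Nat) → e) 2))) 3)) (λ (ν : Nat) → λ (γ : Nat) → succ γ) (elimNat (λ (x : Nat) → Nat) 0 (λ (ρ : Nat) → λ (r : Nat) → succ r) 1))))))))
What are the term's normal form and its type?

resulting normal form:
  9
type:
  Nat
observation: normalization takes exactly 10 steps under the normal-order strategy.


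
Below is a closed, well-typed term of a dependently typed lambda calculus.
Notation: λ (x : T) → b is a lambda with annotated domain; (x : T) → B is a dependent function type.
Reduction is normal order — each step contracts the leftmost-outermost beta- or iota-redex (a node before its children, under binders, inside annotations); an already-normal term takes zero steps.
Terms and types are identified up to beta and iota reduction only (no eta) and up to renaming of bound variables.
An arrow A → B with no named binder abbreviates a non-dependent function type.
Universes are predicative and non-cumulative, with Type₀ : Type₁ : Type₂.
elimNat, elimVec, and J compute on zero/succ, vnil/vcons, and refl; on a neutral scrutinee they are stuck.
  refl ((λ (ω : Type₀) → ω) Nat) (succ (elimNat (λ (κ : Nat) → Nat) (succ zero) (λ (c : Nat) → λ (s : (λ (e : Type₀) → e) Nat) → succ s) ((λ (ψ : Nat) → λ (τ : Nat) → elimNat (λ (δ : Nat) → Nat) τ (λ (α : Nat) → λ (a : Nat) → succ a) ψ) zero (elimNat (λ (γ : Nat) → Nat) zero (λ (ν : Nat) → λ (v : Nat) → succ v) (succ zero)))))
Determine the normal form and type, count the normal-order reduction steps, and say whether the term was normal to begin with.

resulting normal form:
  refl Nat (succ (succ (succ zero)))
the term's type:
  Eq Nat (succ (succ (succ zero))) (succ (succ (succ zero)))
normal-order step count: 13
already normal: no
first contracted redex: a beta-redex


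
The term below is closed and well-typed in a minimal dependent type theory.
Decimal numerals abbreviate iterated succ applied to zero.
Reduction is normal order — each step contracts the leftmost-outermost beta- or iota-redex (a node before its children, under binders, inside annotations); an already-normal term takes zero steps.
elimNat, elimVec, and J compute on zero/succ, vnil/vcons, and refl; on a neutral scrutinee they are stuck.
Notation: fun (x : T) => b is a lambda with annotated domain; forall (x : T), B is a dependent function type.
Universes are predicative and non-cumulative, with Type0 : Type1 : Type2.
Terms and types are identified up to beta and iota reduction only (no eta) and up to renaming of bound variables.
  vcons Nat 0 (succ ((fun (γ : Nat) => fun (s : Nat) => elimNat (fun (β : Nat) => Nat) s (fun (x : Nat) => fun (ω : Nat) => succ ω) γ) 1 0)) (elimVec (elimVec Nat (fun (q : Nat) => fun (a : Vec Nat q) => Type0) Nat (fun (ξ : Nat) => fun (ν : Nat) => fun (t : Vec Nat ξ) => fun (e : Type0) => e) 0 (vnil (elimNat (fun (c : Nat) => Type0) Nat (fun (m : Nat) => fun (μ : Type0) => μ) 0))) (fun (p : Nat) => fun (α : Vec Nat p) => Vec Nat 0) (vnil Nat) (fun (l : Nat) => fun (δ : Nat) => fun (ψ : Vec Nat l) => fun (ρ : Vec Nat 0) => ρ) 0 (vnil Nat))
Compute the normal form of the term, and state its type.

resulting normal form:
  vcons Nat 0 2 (vnil Nat)
type:
  Vec Nat 1
observation: 7 normal-order steps normalize the term, beginning with a beta-redex.


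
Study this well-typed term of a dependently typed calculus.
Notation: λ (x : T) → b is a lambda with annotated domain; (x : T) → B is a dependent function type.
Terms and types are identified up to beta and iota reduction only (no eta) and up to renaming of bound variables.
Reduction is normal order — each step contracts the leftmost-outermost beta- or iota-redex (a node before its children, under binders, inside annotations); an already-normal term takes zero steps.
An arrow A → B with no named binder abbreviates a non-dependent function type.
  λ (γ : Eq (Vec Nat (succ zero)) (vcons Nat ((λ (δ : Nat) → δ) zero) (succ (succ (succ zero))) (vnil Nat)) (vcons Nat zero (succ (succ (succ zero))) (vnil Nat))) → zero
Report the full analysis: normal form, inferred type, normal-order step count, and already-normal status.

reduced normal form:
  λ (γ : Eq (Vec Nat (succ zero)) (vcons Nat zero (succ (succ (succ zero))) (vnil Nat)) (vcons Nat zero (succ (succ (succ zero))) (vnil Nat))) → zero
type:
  Eq (Vec Nat (succ zero)) (vcons Nat zero (succ (succ (succ zero))) (vnil Nat)) (vcons Nat zero (succ (succ (succ zero))) (vnil Nat)) → Nat
reduction steps (normal order): 1
term was already normal: no
first redex: a beta-redex


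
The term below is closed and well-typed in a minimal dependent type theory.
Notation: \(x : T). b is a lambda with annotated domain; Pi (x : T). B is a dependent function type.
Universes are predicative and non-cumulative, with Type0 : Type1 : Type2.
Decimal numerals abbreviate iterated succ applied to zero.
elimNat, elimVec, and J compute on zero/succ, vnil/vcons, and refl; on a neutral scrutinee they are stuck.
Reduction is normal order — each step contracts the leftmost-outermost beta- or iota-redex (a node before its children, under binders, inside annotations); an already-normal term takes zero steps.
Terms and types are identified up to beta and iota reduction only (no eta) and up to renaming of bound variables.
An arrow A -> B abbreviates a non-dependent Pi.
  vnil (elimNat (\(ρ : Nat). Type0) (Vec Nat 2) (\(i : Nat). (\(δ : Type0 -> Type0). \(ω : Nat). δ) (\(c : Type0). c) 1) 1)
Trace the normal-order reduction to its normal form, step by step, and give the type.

normal-order reduction sequence:
  vnil (elimNat (\(ρ : Nat). Type0) (Vec Nat 2) (\(i : Nat). (\(δ : Type0 -> Type0). \(ω : Nat). δ) (\(c : Type0). c) 1) 1)
  ~> vnil ((\(ρ : Nat). (\(i : Type0 -> Type0). \(δ : Nat). i) (\(ω : Type0). ω) 1) 0 (elimNat (\(c : Nat). Type0) (Vec Nat 2) (\(k : Nat). (\(γ : Type0 -> Type0). \(u : Nat). γ) (\(ξ : Type0). ξ) 1) 0))
  ~> vnil ((\(ρ : Type0 -> Type0). \(i : Nat). ρ) (\(δ : Type0). δ) 1 (elimNat (\(ω : Nat). Type0) (Vec Nat 2) (\(c : Nat). (\(k : Type0 -> Type0). \(γ : Nat). k) (\(u : Type0). u) 1) 0))
  ~> vnil ((\(ρ : Nat). \(i : Type0). i) 1 (elimNat (\(δ : Nat). Type0) (Vec Nat 2) (\(ω : Nat). (\(c : Type0 -> Type0). \(k : Nat). c) (\(γ : Type0). γ) 1) 0))
  ~> vnil ((\(ρ : Type0). ρ) (elimNat (\(i : Nat). Type0) (Vec Nat 2) (\(δ : Nat). (\(ω : Type0 -> Type0). \(c : Nat). ω) (\(k : Type0). k) 1) 0))
  ~> vnil (elimNat (\(ρ : Nat). Type0) (Vec Nat 2) (\(i : Nat). (\(δ : Type0 -> Type0). \(ω : Nat). δ) (\(c : Type0). c) 1) 0)
  ~> vnil (Vec Nat 2)
inferred type:
  Vec (Vec Nat 2) 0


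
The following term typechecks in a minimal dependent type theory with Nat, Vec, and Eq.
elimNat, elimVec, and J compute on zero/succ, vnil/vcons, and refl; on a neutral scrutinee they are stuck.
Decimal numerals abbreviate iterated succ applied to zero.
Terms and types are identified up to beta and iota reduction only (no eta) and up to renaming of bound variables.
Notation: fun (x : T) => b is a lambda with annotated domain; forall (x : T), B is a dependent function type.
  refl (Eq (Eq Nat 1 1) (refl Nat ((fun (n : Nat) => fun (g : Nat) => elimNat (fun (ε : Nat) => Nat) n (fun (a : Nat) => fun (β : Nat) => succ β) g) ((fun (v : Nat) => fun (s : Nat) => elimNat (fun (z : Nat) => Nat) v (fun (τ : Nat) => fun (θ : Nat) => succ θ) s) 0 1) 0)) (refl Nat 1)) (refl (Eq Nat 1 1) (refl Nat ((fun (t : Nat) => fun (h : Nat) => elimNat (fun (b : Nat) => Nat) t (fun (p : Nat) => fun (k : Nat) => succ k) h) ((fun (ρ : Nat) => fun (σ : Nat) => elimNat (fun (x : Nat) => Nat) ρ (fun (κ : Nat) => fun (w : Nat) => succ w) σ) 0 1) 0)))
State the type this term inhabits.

type:
  Eq (Eq (Eq Nat 1 1) (refl Nat 1) (refl Nat 1)) (refl (Eq Nat 1 1) (refl Nat 1)) (refl (Eq Nat 1 1) (refl Nat 1))


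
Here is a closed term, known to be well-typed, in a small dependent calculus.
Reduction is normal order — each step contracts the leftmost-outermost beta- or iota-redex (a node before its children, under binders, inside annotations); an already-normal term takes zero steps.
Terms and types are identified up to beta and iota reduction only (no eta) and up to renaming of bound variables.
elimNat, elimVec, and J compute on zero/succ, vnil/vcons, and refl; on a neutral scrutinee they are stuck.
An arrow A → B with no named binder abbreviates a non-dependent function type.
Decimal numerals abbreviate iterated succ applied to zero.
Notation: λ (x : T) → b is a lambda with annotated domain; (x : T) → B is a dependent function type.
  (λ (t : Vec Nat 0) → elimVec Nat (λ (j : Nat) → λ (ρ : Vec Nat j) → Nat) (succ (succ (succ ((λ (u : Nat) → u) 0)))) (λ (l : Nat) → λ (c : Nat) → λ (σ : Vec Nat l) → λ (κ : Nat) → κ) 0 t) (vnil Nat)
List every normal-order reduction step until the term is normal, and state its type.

normal-order reduction:
  (λ (t : Vec Nat 0) → elimVec Nat (λ (j : Nat) → λ (ρ : Vec Nat j) → Nat) (succ (succ (succ ((λ (u : Nat) → u) 0)))) (λ (l : Nat) → λ (c : Nat) → λ (σ : Vec Nat l) → λ (κ : Nat) → κ) 0 t) (vnil Nat)
  ~> elimVec Nat (λ (t : Nat) → λ (j : Vec Nat t) → Nat) (succ (succ (succ ((λ (ρ : Nat) → ρ) 0)))) (λ (u : Nat) → λ (l : Nat) → λ (c : Vec Nat u) → λ (σ : Nat) → σ) 0 (vnil Nat)
  ~> succ (succ (succ ((λ (t : Nat) → t) 0)))
  ~> 3
type:
  Nat


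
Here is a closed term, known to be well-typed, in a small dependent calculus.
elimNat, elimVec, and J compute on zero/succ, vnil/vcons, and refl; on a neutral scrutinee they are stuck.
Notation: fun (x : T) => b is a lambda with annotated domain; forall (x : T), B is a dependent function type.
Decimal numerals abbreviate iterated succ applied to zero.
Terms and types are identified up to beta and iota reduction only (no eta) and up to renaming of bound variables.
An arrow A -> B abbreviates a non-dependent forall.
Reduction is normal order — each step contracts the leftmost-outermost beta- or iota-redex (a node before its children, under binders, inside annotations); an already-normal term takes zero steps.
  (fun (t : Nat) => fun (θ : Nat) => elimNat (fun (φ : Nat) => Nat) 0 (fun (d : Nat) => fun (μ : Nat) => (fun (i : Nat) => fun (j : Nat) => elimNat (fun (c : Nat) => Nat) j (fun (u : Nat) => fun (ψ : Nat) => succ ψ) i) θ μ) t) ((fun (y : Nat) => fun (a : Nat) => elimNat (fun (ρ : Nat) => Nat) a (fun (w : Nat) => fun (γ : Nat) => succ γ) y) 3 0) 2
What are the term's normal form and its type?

resulting normal form:
  6
type:
  Nat
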